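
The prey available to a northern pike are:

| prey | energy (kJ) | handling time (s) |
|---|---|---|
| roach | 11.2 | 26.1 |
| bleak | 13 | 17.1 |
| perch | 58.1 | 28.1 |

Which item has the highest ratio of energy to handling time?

perch

Profitability E/h (kJ/s): roach = 11.2/26.1 = 0.429, bleak = 13/17.1 = 0.76, perch = 58.1/28.1 = 2.07.
Ranked: perch > bleak > roach.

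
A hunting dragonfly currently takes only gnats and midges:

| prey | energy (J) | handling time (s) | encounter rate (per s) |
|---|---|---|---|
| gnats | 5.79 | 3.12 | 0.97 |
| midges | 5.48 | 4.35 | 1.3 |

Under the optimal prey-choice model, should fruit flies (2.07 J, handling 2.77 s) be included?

Current rate: (0.97×5.79 + 1.3×5.48)/(1 + 0.97×3.12 + 1.3×4.35) = 1.316 J/s.
fruit flies: E/h = 2.07/2.77 = 0.7473 J/s.
Since 0.7473 < R, time spent handling fruit flies is better spent searching.

No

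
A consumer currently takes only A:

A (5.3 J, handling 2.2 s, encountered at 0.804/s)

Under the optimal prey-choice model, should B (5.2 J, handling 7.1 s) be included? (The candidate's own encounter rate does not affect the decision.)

No

On A alone, R = ΣλE/(1+Σλh) = 4.261/2.769 = 1.539 J/s.
Profitability of B: 5.2/7.1 = 0.7324 J/s.
Since 0.7324 < R, time spent handling B is better spent searching.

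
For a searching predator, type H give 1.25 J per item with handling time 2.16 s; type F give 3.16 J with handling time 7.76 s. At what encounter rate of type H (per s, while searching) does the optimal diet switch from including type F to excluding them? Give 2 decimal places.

The zero-one rule: include type F iff E₂/h₂ > λE₁/(1+λh₁). Equality gives the switch point.
λE₁h₂ = E₂ + λE₂h₁ ⇒ λ = E₂/(E₁h₂ − E₂h₁) = 3.16/(9.7 − 6.826) = 1.099 per s.

1.10 per s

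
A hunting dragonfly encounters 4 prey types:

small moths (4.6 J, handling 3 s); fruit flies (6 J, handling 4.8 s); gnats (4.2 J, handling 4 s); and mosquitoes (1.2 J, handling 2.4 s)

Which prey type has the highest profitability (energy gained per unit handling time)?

In descending order of E/h:
small moths: 4.6/3 = 1.53 J/s
fruit flies: 6/4.8 = 1.25 J/s
gnats: 4.2/4 = 1.05 J/s
mosquitoes: 1.2/2.4 = 0.5 J/s

small moths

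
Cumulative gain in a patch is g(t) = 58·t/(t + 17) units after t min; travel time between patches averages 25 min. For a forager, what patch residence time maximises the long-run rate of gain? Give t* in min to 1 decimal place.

20.6 min

Maximise g(t)/(T+t): set derivative to zero → g'(t)(T+t) = g(t).
g'(t) = 58·17/(t + 17)². Setting 58·17/(t+17)² = 58t/[(t+17)(25+t)] gives 17(25+t) = t(t+17), so t² = 17×25 = 425.
t* = √425 = 20.62 min.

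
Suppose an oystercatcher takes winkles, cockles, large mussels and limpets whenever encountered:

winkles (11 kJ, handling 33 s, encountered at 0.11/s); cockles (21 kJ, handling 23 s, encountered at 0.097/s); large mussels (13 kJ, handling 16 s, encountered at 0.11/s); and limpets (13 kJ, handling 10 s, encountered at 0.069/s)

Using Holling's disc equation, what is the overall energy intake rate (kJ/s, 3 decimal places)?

0.599 kJ/s

R = Σλ_iE_i / (1 + Σλ_ih_i)
Numerator: 0.11×11 + 0.097×21 + 0.11×13 + 0.069×13 = 5.574
Denominator: 1 + 0.11×33 + 0.097×23 + 0.11×16 + 0.069×10 = 9.311
R = 5.574/9.311 = 0.5986 kJ/s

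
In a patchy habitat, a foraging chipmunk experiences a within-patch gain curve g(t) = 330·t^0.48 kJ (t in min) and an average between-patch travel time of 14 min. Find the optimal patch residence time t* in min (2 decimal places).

12.92 min

Maximise g(t)/(T+t): set derivative to zero → g'(t)(T+t) = g(t).
g'(t) = 0.48·330·t^-0.52. Setting 0.48·330·t^-0.52 = 330·t^0.48/(14+t) gives 0.48(14+t) = t, so 0.52·t = 0.48×14.
t* = 0.48×14/0.52 = 12.92 min.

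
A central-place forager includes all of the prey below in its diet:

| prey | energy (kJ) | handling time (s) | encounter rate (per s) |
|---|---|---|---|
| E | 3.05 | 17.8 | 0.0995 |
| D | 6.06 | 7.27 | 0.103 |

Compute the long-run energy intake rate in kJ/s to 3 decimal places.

0.264 kJ/s

R = (0.0995×3.05 + 0.103×6.06) / (1 + 0.0995×17.8 + 0.103×7.27) = 0.9277/3.52 = 0.2635 kJ/s.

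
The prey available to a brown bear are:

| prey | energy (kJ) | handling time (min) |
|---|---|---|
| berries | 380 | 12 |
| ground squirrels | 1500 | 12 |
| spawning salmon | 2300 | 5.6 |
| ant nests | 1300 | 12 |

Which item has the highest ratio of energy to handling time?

spawning salmon

In descending order of E/h:
spawning salmon: 2300/5.6 = 411 kJ/min
ground squirrels: 1500/12 = 125 kJ/min
ant nests: 1300/12 = 108 kJ/min
berries: 380/12 = 31.7 kJ/min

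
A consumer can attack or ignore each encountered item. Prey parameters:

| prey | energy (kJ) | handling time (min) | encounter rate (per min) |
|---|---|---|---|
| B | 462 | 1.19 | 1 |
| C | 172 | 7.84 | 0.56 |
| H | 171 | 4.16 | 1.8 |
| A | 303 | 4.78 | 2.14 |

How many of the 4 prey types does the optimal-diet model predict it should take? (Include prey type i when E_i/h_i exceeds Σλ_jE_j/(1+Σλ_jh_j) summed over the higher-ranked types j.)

Profitabilities (E/h, kJ/min): B 388, A 63.4, H 41.1, C 21.9. Add prey in this order while the next type's profitability exceeds the intake rate on those already taken.
Rate on top 1: 211. A: 63.4 < 211 → exclude; stop.
Optimal diet: B — 1 of 4 types.

1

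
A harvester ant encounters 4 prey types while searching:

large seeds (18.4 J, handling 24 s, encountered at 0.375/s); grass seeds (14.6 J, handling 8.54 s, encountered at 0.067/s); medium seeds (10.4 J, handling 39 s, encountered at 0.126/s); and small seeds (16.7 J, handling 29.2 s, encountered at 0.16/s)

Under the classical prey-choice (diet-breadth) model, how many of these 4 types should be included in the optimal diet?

2

Rank by E/h (J/s): grass seeds 1.71, large seeds 0.767, small seeds 0.572, medium seeds 0.267. Include each in turn until the next type's E/h falls below the running intake rate.
Rate on top 1: 0.6222. large seeds: 0.767 > 0.6222 → include.
Rate on top 2: 0.7452. small seeds: 0.572 < 0.7452 → exclude; stop.
Optimal diet: grass seeds, large seeds — 2 of 4 types.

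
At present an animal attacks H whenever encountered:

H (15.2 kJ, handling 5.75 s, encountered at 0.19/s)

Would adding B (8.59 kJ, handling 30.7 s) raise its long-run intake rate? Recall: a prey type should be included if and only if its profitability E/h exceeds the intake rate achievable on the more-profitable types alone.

Intake rate on the current diet: R = (0.19×15.2) / (1 + 0.19×5.75) = 2.888/2.093 = 1.38 kJ/s.
B: E/h = 8.59/30.7 = 0.2798 kJ/s.
0.2798 < 1.38, so adding B would lower the average — exclude it.

No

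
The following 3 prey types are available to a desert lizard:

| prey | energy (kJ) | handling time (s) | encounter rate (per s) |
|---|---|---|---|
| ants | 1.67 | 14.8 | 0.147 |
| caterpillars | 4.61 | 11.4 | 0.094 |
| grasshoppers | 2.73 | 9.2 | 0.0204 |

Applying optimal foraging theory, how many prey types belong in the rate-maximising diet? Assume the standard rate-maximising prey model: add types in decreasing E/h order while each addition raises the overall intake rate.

Rank by E/h (kJ/s): caterpillars 0.404, grasshoppers 0.297, ants 0.113. Include each in turn until the next type's E/h falls below the running intake rate.
Rate on top 1: 0.2092. grasshoppers: 0.297 > 0.2092 → include.
Rate on top 2: 0.2165. ants: 0.113 < 0.2165 → exclude; stop.
Optimal diet: caterpillars, grasshoppers — 2 of 3 types.

2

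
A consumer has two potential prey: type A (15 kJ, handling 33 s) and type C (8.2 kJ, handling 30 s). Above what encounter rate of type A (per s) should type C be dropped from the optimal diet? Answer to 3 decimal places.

At the threshold, the rate on type A alone equals the profitability of type C: λ·15/(1 + λ·33) = 8.2/30 = 0.2733.
Rearranging, λ(15 − 0.2733×33) = 0.2733, so λ = 0.2733/5.98 = 0.04571 per s.

0.046 per s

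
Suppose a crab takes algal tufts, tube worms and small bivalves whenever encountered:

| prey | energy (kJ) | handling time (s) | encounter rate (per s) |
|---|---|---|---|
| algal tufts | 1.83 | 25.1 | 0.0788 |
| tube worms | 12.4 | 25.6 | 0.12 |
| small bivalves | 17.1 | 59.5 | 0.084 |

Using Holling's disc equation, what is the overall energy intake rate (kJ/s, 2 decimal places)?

0.28 kJ/s

R = Σλ_iE_i / (1 + Σλ_ih_i)
Numerator: 0.0788×1.83 + 0.12×12.4 + 0.084×17.1 = 3.069
Denominator: 1 + 0.0788×25.1 + 0.12×25.6 + 0.084×59.5 = 11.05
R = 3.069/11.05 = 0.2778 kJ/s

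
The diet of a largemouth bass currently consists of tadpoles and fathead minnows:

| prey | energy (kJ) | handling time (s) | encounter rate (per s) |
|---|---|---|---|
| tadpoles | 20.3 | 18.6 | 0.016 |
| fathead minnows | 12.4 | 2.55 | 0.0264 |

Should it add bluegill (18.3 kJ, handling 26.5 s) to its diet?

Current rate: (0.016×20.3 + 0.0264×12.4)/(1 + 0.016×18.6 + 0.0264×2.55) = 0.4778 kJ/s.
Profitability of bluegill: 18.3/26.5 = 0.6906 kJ/s.
Since 0.6906 > R, including bluegill increases the long-run rate.

Yes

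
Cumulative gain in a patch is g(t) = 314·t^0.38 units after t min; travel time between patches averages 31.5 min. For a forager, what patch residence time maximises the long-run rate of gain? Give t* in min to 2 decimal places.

Optimal t* satisfies g'(t*) = g(t*)/(T + t*).
g'(t) = 0.38·314·t^-0.62. Setting 0.38·314·t^-0.62 = 314·t^0.38/(31.5+t) gives 0.38(31.5+t) = t, so 0.62·t = 0.38×31.5.
t* = 0.38×31.5/0.62 = 19.31 min.

19.31 min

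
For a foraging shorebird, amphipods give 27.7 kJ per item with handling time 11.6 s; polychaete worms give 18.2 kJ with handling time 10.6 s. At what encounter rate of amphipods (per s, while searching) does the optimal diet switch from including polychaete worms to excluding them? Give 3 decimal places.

0.221 per s

The zero-one rule: include polychaete worms iff E₂/h₂ > λE₁/(1+λh₁). Equality gives the switch point.
λE₁h₂ = E₂ + λE₂h₁ ⇒ λ = E₂/(E₁h₂ − E₂h₁) = 18.2/(293.6 − 211.1) = 0.2206 per s.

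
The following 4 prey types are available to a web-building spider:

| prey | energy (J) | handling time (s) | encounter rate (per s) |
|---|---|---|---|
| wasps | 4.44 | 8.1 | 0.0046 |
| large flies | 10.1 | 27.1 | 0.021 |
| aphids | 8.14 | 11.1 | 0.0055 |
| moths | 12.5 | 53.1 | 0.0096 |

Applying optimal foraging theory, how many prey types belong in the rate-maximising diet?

4

Rank by E/h (J/s): aphids 0.733, wasps 0.548, large flies 0.373, moths 0.235. Include each in turn until the next type's E/h falls below the running intake rate.
Rate on top 1: 0.04219. wasps: 0.548 > 0.04219 → include.
Rate on top 2: 0.05936. large flies: 0.373 > 0.05936 → include.
Rate on top 3: 0.1663. moths: 0.235 > 0.1663 → include.
Optimal diet: aphids, wasps, large flies, moths — 4 of 4 types.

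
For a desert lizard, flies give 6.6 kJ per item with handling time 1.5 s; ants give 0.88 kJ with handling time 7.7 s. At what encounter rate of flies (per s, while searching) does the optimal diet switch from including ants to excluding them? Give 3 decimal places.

The zero-one rule: include ants iff E₂/h₂ > λE₁/(1+λh₁). Equality gives the switch point.
λE₁h₂ = E₂ + λE₂h₁ ⇒ λ = E₂/(E₁h₂ − E₂h₁) = 0.88/(50.82 − 1.32) = 0.01778 per s.

0.018 per s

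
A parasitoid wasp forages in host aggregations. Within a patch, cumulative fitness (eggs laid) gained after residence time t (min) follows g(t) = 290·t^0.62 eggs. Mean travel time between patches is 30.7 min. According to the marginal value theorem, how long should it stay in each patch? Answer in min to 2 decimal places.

By the marginal value theorem, leave when the instantaneous gain rate g'(t) equals the habitat-wide average g(t)/(T + t).
g'(t) = 0.62·290·t^-0.38. Setting 0.62·290·t^-0.38 = 290·t^0.62/(30.7+t) gives 0.62(30.7+t) = t, so 0.38·t = 0.62×30.7.
t* = 0.62×30.7/0.38 = 50.09 min.

50.09 min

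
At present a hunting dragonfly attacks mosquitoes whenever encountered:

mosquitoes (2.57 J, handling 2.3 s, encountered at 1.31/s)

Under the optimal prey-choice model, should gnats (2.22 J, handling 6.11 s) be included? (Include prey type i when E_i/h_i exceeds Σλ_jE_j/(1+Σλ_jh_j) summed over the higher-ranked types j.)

On mosquitoes alone, R = ΣλE/(1+Σλh) = 3.367/4.013 = 0.8389 J/s.
gnats: E/h = 2.22/6.11 = 0.3633 J/s.
Since 0.3633 < R, time spent handling gnats is better spent searching.

No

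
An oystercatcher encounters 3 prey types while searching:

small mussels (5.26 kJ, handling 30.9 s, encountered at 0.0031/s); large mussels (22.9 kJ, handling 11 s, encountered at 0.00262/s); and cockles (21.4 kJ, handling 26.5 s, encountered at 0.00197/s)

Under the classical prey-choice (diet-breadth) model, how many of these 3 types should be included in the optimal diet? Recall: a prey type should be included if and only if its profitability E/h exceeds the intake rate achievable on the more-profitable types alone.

Rank by E/h (kJ/s): large mussels 2.08, cockles 0.808, small mussels 0.17. Include each in turn until the next type's E/h falls below the running intake rate.
Rate on top 1: 0.05832. cockles: 0.808 > 0.05832 → include.
Rate on top 2: 0.0945. small mussels: 0.17 > 0.0945 → include.
Optimal diet: large mussels, cockles, small mussels — 3 of 3 types.

3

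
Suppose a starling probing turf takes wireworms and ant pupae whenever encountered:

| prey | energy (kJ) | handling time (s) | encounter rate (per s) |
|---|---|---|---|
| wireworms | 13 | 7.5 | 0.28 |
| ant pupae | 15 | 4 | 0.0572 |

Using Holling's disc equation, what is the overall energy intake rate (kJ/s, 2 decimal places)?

R = Σλ_iE_i / (1 + Σλ_ih_i)
Numerator: 0.28×13 + 0.0572×15 = 4.498
Denominator: 1 + 0.28×7.5 + 0.0572×4 = 3.329
R = 4.498/3.329 = 1.351 kJ/s

1.35 kJ/s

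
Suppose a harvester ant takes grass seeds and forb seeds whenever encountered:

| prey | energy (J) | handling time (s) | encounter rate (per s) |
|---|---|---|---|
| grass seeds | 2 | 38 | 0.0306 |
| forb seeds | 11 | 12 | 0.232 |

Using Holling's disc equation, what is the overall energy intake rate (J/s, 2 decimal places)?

0.53 J/s

Energy encountered per unit search time: 0.0306×2 + 0.232×11 = 2.613 J/s.
Handling time per unit search time: 0.0306×38 + 0.232×12 = 3.947.
Rate = 2.613/(1 + 3.947) = 0.5283 J/s.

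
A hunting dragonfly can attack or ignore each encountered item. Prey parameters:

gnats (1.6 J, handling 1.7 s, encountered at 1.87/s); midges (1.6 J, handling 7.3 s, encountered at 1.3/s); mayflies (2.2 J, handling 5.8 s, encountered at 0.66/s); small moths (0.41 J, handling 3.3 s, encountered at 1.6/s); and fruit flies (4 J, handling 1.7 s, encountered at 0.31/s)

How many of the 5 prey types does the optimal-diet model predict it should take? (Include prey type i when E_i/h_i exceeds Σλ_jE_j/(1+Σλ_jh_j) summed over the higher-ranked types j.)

Rank by E/h (J/s): fruit flies 2.35, gnats 0.941, mayflies 0.379, midges 0.219, small moths 0.124. Include each in turn until the next type's E/h falls below the running intake rate.
Rate on top 1: 0.812. gnats: 0.941 > 0.812 → include.
Rate on top 2: 0.8993. mayflies: 0.379 < 0.8993 → exclude; stop.
Optimal diet: fruit flies, gnats — 2 of 5 types.

2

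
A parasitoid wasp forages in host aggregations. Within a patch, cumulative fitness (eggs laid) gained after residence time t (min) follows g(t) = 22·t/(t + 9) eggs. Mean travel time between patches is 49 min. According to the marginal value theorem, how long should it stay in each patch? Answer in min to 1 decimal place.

21.0 min

Optimal t* satisfies g'(t*) = g(t*)/(T + t*).
g'(t) = 22·9/(t + 9)². Setting 22·9/(t+9)² = 22t/[(t+9)(49+t)] gives 9(49+t) = t(t+9), so t² = 9×49 = 441.
t* = √441 = 21 min.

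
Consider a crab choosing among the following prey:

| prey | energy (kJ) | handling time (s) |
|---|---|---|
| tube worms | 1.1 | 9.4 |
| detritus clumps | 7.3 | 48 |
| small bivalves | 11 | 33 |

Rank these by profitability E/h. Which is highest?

Profitability E/h (kJ/s): tube worms = 1.1/9.4 = 0.117, detritus clumps = 7.3/48 = 0.152, small bivalves = 11/33 = 0.333.
Ranked: small bivalves > detritus clumps > tube worms.

small bivalves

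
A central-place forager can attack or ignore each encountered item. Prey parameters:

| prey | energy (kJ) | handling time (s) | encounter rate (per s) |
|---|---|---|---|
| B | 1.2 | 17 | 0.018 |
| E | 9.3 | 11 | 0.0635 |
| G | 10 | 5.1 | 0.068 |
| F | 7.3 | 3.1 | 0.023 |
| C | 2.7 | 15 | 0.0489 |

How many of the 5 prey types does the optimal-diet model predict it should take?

E/h in descending order: F 2.35, G 1.96, E 0.845, C 0.18, B 0.0706 kJ/s. The optimal diet is the largest prefix of this list for which every included type satisfies E_i/h_i > R on the types above it.
Rate on top 1: 0.1567. G: 1.96 > 0.1567 → include.
Rate on top 2: 0.5979. E: 0.845 > 0.5979 → include.
Rate on top 3: 0.6796. C: 0.18 < 0.6796 → exclude; stop.
Optimal diet: F, G, E — 3 of 5 types.

3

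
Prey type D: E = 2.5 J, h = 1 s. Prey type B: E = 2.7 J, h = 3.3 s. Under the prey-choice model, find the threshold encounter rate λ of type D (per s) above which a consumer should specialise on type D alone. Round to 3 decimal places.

At the threshold, the rate on type D alone equals the profitability of type B: λ·2.5/(1 + λ·1) = 2.7/3.3 = 0.8182.
Rearranging, λ(2.5 − 0.8182×1) = 0.8182, so λ = 0.8182/1.682 = 0.4865 per s.

0.486 per s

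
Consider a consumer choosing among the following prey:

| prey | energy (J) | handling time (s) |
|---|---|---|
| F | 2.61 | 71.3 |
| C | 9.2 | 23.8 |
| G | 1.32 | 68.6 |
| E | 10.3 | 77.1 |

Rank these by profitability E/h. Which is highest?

In descending order of E/h:
C: 9.2/23.8 = 0.387 J/s
E: 10.3/77.1 = 0.134 J/s
F: 2.61/71.3 = 0.0366 J/s
G: 1.32/68.6 = 0.0192 J/s

C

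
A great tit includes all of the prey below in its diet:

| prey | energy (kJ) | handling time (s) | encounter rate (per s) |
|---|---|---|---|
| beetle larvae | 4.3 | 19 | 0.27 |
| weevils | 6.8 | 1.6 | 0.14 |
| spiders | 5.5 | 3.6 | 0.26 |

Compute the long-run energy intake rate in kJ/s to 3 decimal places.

Energy encountered per unit search time: 0.27×4.3 + 0.14×6.8 + 0.26×5.5 = 3.543 kJ/s.
Handling time per unit search time: 0.27×19 + 0.14×1.6 + 0.26×3.6 = 6.29.
Rate = 3.543/(1 + 6.29) = 0.486 kJ/s.

0.486 kJ/s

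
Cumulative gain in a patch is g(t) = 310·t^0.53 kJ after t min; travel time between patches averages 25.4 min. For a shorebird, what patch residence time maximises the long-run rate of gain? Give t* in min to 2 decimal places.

28.64 min

Optimal t* satisfies g'(t*) = g(t*)/(T + t*).
g'(t) = 0.53·310·t^-0.47. Setting 0.53·310·t^-0.47 = 310·t^0.53/(25.4+t) gives 0.53(25.4+t) = t, so 0.47·t = 0.53×25.4.
t* = 0.53×25.4/0.47 = 28.64 min.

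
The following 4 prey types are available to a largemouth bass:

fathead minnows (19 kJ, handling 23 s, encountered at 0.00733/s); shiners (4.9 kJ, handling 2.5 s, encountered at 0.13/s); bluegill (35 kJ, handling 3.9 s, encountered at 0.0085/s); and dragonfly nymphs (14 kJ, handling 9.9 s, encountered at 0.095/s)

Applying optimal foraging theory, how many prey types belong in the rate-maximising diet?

Rank by E/h (kJ/s): bluegill 8.97, shiners 1.96, dragonfly nymphs 1.41, fathead minnows 0.826. Include each in turn until the next type's E/h falls below the running intake rate.
Rate on top 1: 0.288. shiners: 1.96 > 0.288 → include.
Rate on top 2: 0.6881. dragonfly nymphs: 1.41 > 0.6881 → include.
Rate on top 3: 0.9851. fathead minnows: 0.826 < 0.9851 → exclude; stop.
Optimal diet: bluegill, shiners, dragonfly nymphs — 3 of 4 types.

3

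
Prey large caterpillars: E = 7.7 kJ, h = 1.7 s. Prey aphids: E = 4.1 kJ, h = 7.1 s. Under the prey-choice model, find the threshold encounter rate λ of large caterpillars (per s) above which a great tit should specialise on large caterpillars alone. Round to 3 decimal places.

The zero-one rule: include aphids iff E₂/h₂ > λE₁/(1+λh₁). Equality gives the switch point.
λE₁h₂ = E₂ + λE₂h₁ ⇒ λ = E₂/(E₁h₂ − E₂h₁) = 4.1/(54.67 − 6.97) = 0.08595 per s.

0.086 per s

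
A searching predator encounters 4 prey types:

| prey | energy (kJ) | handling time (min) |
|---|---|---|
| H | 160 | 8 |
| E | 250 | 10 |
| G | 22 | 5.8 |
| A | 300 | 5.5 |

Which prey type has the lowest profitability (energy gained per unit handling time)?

G

In descending order of E/h:
A: 300/5.5 = 54.5 kJ/min
E: 250/10 = 25 kJ/min
H: 160/8 = 20 kJ/min
G: 22/5.8 = 3.79 kJ/min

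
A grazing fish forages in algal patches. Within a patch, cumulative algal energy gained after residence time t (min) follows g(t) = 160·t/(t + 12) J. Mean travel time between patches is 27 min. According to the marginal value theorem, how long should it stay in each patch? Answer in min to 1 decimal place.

18.0 min

By the marginal value theorem, leave when the instantaneous gain rate g'(t) equals the habitat-wide average g(t)/(T + t).
g'(t) = 160·12/(t + 12)². Setting 160·12/(t+12)² = 160t/[(t+12)(27+t)] gives 12(27+t) = t(t+12), so t² = 12×27 = 324.
t* = √324 = 18 min.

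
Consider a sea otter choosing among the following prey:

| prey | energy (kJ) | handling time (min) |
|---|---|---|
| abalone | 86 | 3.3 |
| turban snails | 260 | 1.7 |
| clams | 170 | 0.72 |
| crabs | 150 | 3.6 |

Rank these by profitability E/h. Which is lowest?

abalone

Profitability E/h (kJ/min): abalone = 86/3.3 = 26.1, turban snails = 260/1.7 = 153, clams = 170/0.72 = 236, crabs = 150/3.6 = 41.7.
Ranked: clams > turban snails > crabs > abalone.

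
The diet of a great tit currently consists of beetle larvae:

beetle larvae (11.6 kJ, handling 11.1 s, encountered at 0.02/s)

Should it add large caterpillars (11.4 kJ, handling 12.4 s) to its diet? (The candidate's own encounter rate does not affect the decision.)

Yes

Current rate: (0.02×11.6)/(1 + 0.02×11.1) = 0.1899 kJ/s.
Profitability of large caterpillars: 11.4/12.4 = 0.9194 kJ/s.
Since 0.9194 > R, including large caterpillars increases the long-run rate.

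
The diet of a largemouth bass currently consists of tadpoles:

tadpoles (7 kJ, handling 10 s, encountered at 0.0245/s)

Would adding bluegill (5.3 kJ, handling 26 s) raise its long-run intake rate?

Intake rate on the current diet: R = (0.0245×7) / (1 + 0.0245×10) = 0.1715/1.245 = 0.1378 kJ/s.
bluegill: E/h = 5.3/26 = 0.2038 kJ/s.
0.2038 > 0.1378, so adding bluegill raises the average — include it.

Yes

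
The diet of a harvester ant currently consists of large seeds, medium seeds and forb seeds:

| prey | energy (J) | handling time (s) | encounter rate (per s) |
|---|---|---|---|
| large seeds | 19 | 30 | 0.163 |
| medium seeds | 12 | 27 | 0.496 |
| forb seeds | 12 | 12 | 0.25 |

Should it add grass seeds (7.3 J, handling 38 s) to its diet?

No

On large seeds, medium seeds and forb seeds alone, R = ΣλE/(1+Σλh) = 12.05/22.28 = 0.5408 J/s.
Profitability of grass seeds: 7.3/38 = 0.1921 J/s.
Since 0.1921 < R, time spent handling grass seeds is better spent searching.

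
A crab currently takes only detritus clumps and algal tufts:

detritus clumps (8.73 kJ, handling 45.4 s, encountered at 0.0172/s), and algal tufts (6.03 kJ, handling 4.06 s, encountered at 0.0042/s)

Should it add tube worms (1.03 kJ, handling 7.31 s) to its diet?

On detritus clumps and algal tufts alone, R = ΣλE/(1+Σλh) = 0.1755/1.798 = 0.0976 kJ/s.
Profitability of tube worms: 1.03/7.31 = 0.1409 kJ/s.
0.1409 > 0.0976, so adding tube worms raises the average — include it.

Yes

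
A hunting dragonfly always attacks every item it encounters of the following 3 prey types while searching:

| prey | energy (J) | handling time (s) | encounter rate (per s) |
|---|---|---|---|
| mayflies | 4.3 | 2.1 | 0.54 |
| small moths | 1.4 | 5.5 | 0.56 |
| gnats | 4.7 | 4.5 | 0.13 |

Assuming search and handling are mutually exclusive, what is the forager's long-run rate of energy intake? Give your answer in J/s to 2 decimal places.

0.64 J/s

Energy encountered per unit search time: 0.54×4.3 + 0.56×1.4 + 0.13×4.7 = 3.717 J/s.
Handling time per unit search time: 0.54×2.1 + 0.56×5.5 + 0.13×4.5 = 4.799.
Rate = 3.717/(1 + 4.799) = 0.641 J/s.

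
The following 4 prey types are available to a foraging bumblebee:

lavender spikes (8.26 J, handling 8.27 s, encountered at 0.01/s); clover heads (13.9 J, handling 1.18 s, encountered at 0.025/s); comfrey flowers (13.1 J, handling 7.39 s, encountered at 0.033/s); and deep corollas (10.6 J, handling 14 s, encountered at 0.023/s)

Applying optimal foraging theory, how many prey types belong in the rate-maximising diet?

Rank by E/h (J/s): clover heads 11.8, comfrey flowers 1.77, lavender spikes 0.999, deep corollas 0.757. Include each in turn until the next type's E/h falls below the running intake rate.
Rate on top 1: 0.3375. comfrey flowers: 1.77 > 0.3375 → include.
Rate on top 2: 0.6124. lavender spikes: 0.999 > 0.6124 → include.
Rate on top 3: 0.636. deep corollas: 0.757 > 0.636 → include.
Optimal diet: clover heads, comfrey flowers, lavender spikes, deep corollas — 4 of 4 types.

4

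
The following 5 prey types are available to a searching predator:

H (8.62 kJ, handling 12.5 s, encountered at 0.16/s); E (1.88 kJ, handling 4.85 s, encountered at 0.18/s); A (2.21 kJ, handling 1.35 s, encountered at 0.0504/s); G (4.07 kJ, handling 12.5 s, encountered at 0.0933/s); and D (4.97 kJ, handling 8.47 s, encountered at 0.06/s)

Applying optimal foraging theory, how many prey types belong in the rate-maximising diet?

E/h in descending order: A 1.64, H 0.69, D 0.587, E 0.388, G 0.326 kJ/s. The optimal diet is the largest prefix of this list for which every included type satisfies E_i/h_i > R on the types above it.
Rate on top 1: 0.1043. H: 0.69 > 0.1043 → include.
Rate on top 2: 0.4858. D: 0.587 > 0.4858 → include.
Rate on top 3: 0.5002. E: 0.388 < 0.5002 → exclude; stop.
Optimal diet: A, H, D — 3 of 5 types.

3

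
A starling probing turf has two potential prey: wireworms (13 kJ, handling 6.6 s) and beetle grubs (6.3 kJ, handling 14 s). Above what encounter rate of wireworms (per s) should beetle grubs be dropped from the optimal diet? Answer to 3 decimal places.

Drop beetle grubs once their profitability E₂/h₂ falls below the rate achievable on wireworms alone: E₂/h₂ = λE₁/(1 + λh₁).
Solve for λ: λE₁h₂ = E₂(1 + λh₁) → λ(E₁h₂ − E₂h₁) = E₂ → λ = E₂/(E₁h₂ − E₂h₁).
λ = 6.3/(13×14 − 6.3×6.6) = 6.3/140.4 = 0.04487 per s.

0.045 per s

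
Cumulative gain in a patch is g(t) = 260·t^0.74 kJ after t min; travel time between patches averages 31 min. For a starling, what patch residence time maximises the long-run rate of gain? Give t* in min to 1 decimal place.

Optimal t* satisfies g'(t*) = g(t*)/(T + t*).
g'(t) = 0.74·260·t^-0.26. Setting 0.74·260·t^-0.26 = 260·t^0.74/(31+t) gives 0.74(31+t) = t, so 0.26·t = 0.74×31.
t* = 0.74×31/0.26 = 88.23 min.

88.2 min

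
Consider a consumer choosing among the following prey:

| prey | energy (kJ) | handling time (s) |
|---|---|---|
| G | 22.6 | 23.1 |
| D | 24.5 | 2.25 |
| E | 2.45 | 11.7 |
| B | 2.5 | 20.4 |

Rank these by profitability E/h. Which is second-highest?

In descending order of E/h:
D: 24.5/2.25 = 10.9 kJ/s
G: 22.6/23.1 = 0.978 kJ/s
E: 2.45/11.7 = 0.209 kJ/s
B: 2.5/20.4 = 0.123 kJ/s

G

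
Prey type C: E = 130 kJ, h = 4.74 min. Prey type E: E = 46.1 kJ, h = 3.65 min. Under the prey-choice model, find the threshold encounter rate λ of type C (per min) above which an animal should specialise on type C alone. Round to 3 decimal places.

0.180 per min

Drop type E once their profitability E₂/h₂ falls below the rate achievable on type C alone: E₂/h₂ = λE₁/(1 + λh₁).
Solve for λ: λE₁h₂ = E₂(1 + λh₁) → λ(E₁h₂ − E₂h₁) = E₂ → λ = E₂/(E₁h₂ − E₂h₁).
λ = 46.1/(130×3.65 − 46.1×4.74) = 46.1/256 = 0.1801 per min.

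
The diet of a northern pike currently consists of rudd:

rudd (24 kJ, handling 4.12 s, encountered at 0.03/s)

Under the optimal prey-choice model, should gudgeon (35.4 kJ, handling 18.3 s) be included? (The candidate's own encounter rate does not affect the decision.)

On rudd alone, R = ΣλE/(1+Σλh) = 0.72/1.124 = 0.6408 kJ/s.
Profitability of gudgeon: 35.4/18.3 = 1.934 kJ/s.
1.934 > 0.6408, so adding gudgeon raises the average — include it.

Yes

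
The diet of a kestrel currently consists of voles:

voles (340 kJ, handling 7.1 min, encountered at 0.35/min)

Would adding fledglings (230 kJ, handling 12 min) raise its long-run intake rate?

Intake rate on the current diet: R = (0.35×340) / (1 + 0.35×7.1) = 119/3.485 = 34.15 kJ/min.
fledglings: E/h = 230/12 = 19.17 kJ/min.
19.17 < 34.15, so adding fledglings would lower the average — exclude it.

No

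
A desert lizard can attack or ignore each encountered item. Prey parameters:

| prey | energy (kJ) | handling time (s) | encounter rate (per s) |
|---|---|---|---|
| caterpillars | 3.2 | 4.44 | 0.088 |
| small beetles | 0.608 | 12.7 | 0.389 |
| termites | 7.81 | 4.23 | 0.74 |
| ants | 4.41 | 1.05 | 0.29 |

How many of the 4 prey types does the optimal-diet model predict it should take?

2

Profitabilities (E/h, kJ/s): ants 4.2, termites 1.85, caterpillars 0.721, small beetles 0.0479. Add prey in this order while the next type's profitability exceeds the intake rate on those already taken.
Rate on top 1: 0.9804. termites: 1.85 > 0.9804 → include.
Rate on top 2: 1.592. caterpillars: 0.721 < 1.592 → exclude; stop.
Optimal diet: ants, termites — 2 of 4 types.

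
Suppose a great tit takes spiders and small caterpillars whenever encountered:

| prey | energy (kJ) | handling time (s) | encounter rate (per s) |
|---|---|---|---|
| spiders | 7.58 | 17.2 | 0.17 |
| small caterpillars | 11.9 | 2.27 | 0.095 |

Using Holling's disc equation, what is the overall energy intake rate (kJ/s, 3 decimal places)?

R = Σλ_iE_i / (1 + Σλ_ih_i)
Numerator: 0.17×7.58 + 0.095×11.9 = 2.419
Denominator: 1 + 0.17×17.2 + 0.095×2.27 = 4.14
R = 2.419/4.14 = 0.5844 kJ/s

0.584 kJ/s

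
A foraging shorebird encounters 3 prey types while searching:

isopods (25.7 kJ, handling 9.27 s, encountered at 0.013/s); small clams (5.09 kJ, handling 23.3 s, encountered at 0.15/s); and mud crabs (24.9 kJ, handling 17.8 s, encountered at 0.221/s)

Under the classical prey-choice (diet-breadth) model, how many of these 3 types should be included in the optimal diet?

2

Rank by E/h (kJ/s): isopods 2.77, mud crabs 1.4, small clams 0.218. Include each in turn until the next type's E/h falls below the running intake rate.
Rate on top 1: 0.2982. mud crabs: 1.4 > 0.2982 → include.
Rate on top 2: 1.155. small clams: 0.218 < 1.155 → exclude; stop.
Optimal diet: isopods, mud crabs — 2 of 3 types.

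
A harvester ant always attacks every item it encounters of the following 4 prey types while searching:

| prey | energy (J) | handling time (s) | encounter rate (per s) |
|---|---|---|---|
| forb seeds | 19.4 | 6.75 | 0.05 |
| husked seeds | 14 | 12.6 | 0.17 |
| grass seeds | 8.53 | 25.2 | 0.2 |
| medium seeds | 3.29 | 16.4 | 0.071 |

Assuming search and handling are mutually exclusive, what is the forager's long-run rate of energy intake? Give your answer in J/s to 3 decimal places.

Energy encountered per unit search time: 0.05×19.4 + 0.17×14 + 0.2×8.53 + 0.071×3.29 = 5.29 J/s.
Handling time per unit search time: 0.05×6.75 + 0.17×12.6 + 0.2×25.2 + 0.071×16.4 = 8.684.
Rate = 5.29/(1 + 8.684) = 0.5462 J/s.

0.546 J/s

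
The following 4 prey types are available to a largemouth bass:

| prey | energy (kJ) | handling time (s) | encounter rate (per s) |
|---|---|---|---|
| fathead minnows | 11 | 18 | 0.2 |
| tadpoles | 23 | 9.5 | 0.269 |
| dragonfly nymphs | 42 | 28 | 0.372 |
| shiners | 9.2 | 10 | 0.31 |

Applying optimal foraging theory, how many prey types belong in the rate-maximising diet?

E/h in descending order: tadpoles 2.42, dragonfly nymphs 1.5, shiners 0.92, fathead minnows 0.611 kJ/s. The optimal diet is the largest prefix of this list for which every included type satisfies E_i/h_i > R on the types above it.
Rate on top 1: 1.74. dragonfly nymphs: 1.5 < 1.74 → exclude; stop.
Optimal diet: tadpoles — 1 of 4 types.

1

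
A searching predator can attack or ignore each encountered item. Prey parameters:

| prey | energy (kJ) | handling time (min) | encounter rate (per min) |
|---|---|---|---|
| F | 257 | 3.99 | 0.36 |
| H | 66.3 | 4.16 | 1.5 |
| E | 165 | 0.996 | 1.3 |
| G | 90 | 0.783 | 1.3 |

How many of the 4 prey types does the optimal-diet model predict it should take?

2

Profitabilities (E/h, kJ/min): E 166, G 115, F 64.4, H 15.9. Add prey in this order while the next type's profitability exceeds the intake rate on those already taken.
Rate on top 1: 93.47. G: 115 > 93.47 → include.
Rate on top 2: 100.1. F: 64.4 < 100.1 → exclude; stop.
Optimal diet: E, G — 2 of 4 types.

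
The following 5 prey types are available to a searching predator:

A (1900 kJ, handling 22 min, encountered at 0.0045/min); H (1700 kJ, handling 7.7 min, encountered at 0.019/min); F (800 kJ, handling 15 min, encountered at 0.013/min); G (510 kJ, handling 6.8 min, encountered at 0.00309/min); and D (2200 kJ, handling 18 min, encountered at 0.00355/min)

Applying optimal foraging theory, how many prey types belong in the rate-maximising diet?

Rank by E/h (kJ/min): H 221, D 122, A 86.4, G 75, F 53.3. Include each in turn until the next type's E/h falls below the running intake rate.
Rate on top 1: 28.18. D: 122 > 28.18 → include.
Rate on top 2: 33.14. A: 86.4 > 33.14 → include.
Rate on top 3: 37.17. G: 75 > 37.17 → include.
Rate on top 4: 37.77. F: 53.3 > 37.77 → include.
Optimal diet: H, D, A, G, F — 5 of 5 types.

5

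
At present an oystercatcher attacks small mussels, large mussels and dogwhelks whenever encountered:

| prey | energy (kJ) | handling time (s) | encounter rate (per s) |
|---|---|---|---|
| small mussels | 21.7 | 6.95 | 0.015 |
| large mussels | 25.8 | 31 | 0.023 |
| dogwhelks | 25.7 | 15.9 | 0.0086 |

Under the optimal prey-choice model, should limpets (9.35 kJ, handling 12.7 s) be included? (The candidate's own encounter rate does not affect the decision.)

Yes

On small mussels, large mussels and dogwhelks alone, R = ΣλE/(1+Σλh) = 1.14/1.954 = 0.5834 kJ/s.
limpets: E/h = 9.35/12.7 = 0.7362 kJ/s.
Since 0.7362 > R, including limpets increases the long-run rate.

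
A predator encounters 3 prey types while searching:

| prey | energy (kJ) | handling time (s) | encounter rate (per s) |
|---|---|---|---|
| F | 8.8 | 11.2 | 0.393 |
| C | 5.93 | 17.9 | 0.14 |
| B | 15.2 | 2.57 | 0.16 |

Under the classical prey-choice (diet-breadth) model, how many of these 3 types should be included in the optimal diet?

1

E/h in descending order: B 5.91, F 0.786, C 0.331 kJ/s. The optimal diet is the largest prefix of this list for which every included type satisfies E_i/h_i > R on the types above it.
Rate on top 1: 1.723. F: 0.786 < 1.723 → exclude; stop.
Optimal diet: B — 1 of 3 types.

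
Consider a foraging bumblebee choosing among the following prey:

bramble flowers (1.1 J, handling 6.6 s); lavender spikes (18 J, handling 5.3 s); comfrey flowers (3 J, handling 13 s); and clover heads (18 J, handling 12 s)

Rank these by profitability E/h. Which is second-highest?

Profitability E/h (J/s): bramble flowers = 1.1/6.6 = 0.167, lavender spikes = 18/5.3 = 3.4, comfrey flowers = 3/13 = 0.231, clover heads = 18/12 = 1.5.
Ranked: lavender spikes > clover heads > comfrey flowers > bramble flowers.

clover heads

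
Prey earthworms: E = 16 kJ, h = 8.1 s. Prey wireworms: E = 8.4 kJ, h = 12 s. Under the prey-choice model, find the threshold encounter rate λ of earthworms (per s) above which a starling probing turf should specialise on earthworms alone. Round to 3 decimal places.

At the threshold, the rate on earthworms alone equals the profitability of wireworms: λ·16/(1 + λ·8.1) = 8.4/12 = 0.7.
Rearranging, λ(16 − 0.7×8.1) = 0.7, so λ = 0.7/10.33 = 0.06776 per s.

0.068 per s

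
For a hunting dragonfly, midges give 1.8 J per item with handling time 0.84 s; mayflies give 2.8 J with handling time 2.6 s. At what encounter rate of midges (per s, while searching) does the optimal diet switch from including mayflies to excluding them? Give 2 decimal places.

At the threshold, the rate on midges alone equals the profitability of mayflies: λ·1.8/(1 + λ·0.84) = 2.8/2.6 = 1.077.
Rearranging, λ(1.8 − 1.077×0.84) = 1.077, so λ = 1.077/0.8954 = 1.203 per s.

1.20 per s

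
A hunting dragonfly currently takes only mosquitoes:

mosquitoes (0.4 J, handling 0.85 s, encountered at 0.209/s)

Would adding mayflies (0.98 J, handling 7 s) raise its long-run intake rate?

Yes

Intake rate on the current diet: R = (0.209×0.4) / (1 + 0.209×0.85) = 0.0836/1.178 = 0.07099 J/s.
mayflies: E/h = 0.98/7 = 0.14 J/s.
0.14 > 0.07099, so adding mayflies raises the average — include it.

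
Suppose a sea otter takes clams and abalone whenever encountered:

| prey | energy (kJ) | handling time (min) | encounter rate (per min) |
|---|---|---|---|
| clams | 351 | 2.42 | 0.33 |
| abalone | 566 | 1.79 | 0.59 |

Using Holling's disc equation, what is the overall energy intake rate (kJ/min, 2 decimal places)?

R = Σλ_iE_i / (1 + Σλ_ih_i)
Numerator: 0.33×351 + 0.59×566 = 449.8
Denominator: 1 + 0.33×2.42 + 0.59×1.79 = 2.855
R = 449.8/2.855 = 157.6 kJ/min

157.55 kJ/min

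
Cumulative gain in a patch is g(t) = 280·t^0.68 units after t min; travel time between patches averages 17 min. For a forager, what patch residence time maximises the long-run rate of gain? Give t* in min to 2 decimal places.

Optimal t* satisfies g'(t*) = g(t*)/(T + t*).
g'(t) = 0.68·280·t^-0.32. Setting 0.68·280·t^-0.32 = 280·t^0.68/(17+t) gives 0.68(17+t) = t, so 0.32·t = 0.68×17.
t* = 0.68×17/0.32 = 36.13 min.

36.13 min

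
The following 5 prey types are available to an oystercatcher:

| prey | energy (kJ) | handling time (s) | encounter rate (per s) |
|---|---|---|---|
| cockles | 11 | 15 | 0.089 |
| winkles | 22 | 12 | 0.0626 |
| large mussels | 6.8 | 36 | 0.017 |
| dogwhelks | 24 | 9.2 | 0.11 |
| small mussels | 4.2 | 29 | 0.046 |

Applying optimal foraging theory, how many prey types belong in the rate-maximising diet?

2

Rank by E/h (kJ/s): dogwhelks 2.61, winkles 1.83, cockles 0.733, large mussels 0.189, small mussels 0.145. Include each in turn until the next type's E/h falls below the running intake rate.
Rate on top 1: 1.312. winkles: 1.83 > 1.312 → include.
Rate on top 2: 1.454. cockles: 0.733 < 1.454 → exclude; stop.
Optimal diet: dogwhelks, winkles — 2 of 5 types.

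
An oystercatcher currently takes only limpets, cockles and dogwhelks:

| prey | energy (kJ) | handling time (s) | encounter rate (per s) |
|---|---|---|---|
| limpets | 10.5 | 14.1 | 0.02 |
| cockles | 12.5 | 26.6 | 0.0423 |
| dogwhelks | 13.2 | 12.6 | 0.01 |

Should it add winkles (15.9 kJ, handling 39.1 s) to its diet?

Yes

Intake rate on the current diet: R = (0.02×10.5 + 0.0423×12.5 + 0.01×13.2) / (1 + 0.02×14.1 + 0.0423×26.6 + 0.01×12.6) = 0.8707/2.533 = 0.3437 kJ/s.
Profitability of winkles: 15.9/39.1 = 0.4066 kJ/s.
0.4066 > 0.3437, so adding winkles raises the average — include it.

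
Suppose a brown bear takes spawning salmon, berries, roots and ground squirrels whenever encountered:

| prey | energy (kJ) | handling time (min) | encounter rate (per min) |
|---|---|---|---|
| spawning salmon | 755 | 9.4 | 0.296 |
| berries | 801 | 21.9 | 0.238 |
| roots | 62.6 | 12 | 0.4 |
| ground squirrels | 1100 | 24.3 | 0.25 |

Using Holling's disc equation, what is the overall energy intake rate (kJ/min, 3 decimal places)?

R = Σλ_iE_i / (1 + Σλ_ih_i)
Numerator: 0.296×755 + 0.238×801 + 0.4×62.6 + 0.25×1100 = 714.2
Denominator: 1 + 0.296×9.4 + 0.238×21.9 + 0.4×12 + 0.25×24.3 = 19.87
R = 714.2/19.87 = 35.94 kJ/min

35.942 kJ/min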